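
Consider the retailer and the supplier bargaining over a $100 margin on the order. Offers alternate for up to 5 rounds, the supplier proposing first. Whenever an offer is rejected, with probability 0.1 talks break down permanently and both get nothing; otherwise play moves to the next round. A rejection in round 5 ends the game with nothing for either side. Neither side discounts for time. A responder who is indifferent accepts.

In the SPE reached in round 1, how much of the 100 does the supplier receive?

83.71

Round 5 (the supplier proposes): the retailer will accept anything ≥ 0, so the supplier offers 0 and keeps 100.
Round 4 (the retailer proposes): rejecting gives the supplier an expected 0.9 × 100 = 90, so the retailer offers 90, keeping 10.
Round 3 (the supplier proposes): rejecting gives the retailer an expected 0.9 × 10 = 9. The supplier offers 9 and keeps 100 − 9 = 91.
Round 2 (the retailer proposes): rejecting gives the supplier an expected 0.9 × 91 = 81.9, so the retailer offers 81.9, keeping 18.1.
Round 1 (the supplier proposes): rejecting gives the retailer an expected 0.9 × 18.1 = 16.29. The supplier offers 16.29 and keeps 100 − 16.29 = 83.71.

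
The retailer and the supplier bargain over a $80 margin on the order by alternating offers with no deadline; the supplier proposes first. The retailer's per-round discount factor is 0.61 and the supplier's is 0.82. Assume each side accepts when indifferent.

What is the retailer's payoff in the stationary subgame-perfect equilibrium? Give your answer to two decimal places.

Let x be the supplier's share when the supplier proposes and y be the retailer's share when the retailer proposes.
The retailer accepts iff offered ≥ 0.61·y, so x = 80 − 0.61y. Symmetrically y = 80 − 0.82x.
Substituting: x = 80 − 0.61(80 − 0.82x), giving x(1 − 0.82·0.61) = 80(1 − 0.61).
So x = 80 × 0.39 / 0.4998 ≈ 62.4250, and the retailer receives 80 − x ≈ 17.5750.

17.58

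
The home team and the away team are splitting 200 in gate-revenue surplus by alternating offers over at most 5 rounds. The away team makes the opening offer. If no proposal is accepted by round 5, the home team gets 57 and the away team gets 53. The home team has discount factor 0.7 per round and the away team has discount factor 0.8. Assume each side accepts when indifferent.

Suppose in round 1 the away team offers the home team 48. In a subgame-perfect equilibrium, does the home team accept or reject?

Round 5 (the away team proposes): the home team gets 57 if talks fail, so the away team offers 57 and keeps 143.
Round 4 (the home team proposes): the away team can get 143 next round, worth 0.8 × 143 = 114.4 now, so the home team offers 114.4, keeping 85.6.
Round 3 (the away team proposes): the home team can get 85.6 next round, worth 0.7 × 85.6 = 59.92 now. The away team offers 59.92 and keeps 200 − 59.92 = 140.08.
Round 2 (the home team proposes): the away team can get 140.08 next round, worth 0.8 × 140.08 = 112.064 now. The home team offers 112.064 and keeps 200 − 112.064 = 87.936.
So by rejecting in round 1, the home team gets 87.936 next round, worth 0.7 × 87.936 = 61.5552 now.
Offer 48 < 61.5552, so the home team rejects.

Reject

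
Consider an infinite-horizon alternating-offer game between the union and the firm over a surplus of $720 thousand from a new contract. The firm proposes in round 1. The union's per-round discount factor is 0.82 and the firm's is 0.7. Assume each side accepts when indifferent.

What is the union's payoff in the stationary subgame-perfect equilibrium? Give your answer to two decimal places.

Let x be the firm's share when the firm proposes and y be the union's share when the union proposes.
The union accepts iff offered ≥ 0.82·y, so x = 720 − 0.82y. Symmetrically y = 720 − 0.7x.
Substituting: x = 720 − 0.82(720 − 0.7x), giving x(1 − 0.7·0.82) = 720(1 − 0.82).
So x = 720 × 0.18 / 0.426 ≈ 304.2254, and the union receives 720 − x ≈ 415.7746.

415.77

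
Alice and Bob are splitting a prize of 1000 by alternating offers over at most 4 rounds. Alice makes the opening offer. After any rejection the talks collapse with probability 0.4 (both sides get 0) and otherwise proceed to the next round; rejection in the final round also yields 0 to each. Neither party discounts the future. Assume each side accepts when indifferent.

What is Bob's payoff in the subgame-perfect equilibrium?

Round 4 (Bob proposes): Alice will accept anything ≥ 0, so Bob offers 0 and keeps 1000.
Round 3 (Alice proposes): rejecting gives Bob an expected 0.6 × 1000 = 600, so Alice offers 600, keeping 400.
Round 2 (Bob proposes): rejecting gives Alice an expected 0.6 × 400 = 240. Bob offers 240 and keeps 1000 − 240 = 760.
Round 1 (Alice proposes): rejecting gives Bob an expected 0.6 × 760 = 456. Alice offers 456 and keeps 1000 − 456 = 544.

456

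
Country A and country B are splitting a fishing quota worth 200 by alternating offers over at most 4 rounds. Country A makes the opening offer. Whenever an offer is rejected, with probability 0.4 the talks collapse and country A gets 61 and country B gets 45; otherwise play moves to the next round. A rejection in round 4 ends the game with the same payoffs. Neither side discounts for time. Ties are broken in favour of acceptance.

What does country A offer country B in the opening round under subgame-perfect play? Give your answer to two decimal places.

Round 4 (country B proposes): country A gets 61 if talks fail, so country B offers 61 and keeps 139.
Round 3 (country A proposes): rejecting gives country B an expected 0.6 × 139 + 0.4 × 45 = 101.4. Country A offers 101.4 and keeps 200 − 101.4 = 98.6.
Round 2 (country B proposes): rejecting gives country A an expected 0.6 × 98.6 + 0.4 × 61 = 83.56, so country B offers 83.56, keeping 116.44.
Round 1 (country A proposes): rejecting gives country B an expected 0.6 × 116.44 + 0.4 × 45 = 87.864. Country A offers 87.864 and keeps 200 − 87.864 = 112.136.

87.86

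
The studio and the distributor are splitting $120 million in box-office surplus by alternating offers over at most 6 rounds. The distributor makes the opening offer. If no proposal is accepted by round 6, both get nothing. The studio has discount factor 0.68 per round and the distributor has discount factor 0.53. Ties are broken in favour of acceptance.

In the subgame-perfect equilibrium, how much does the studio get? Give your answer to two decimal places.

62.77

Round 6 (the studio proposes): rejection yields 0 for the distributor; the studio offers 0 and keeps 120.
Round 5 (the distributor proposes): the studio can get 120 next round, worth 0.68 × 120 = 81.6 now; the distributor offers that and keeps 38.4.
Round 4 (the studio proposes): the distributor can get 38.4 next round, worth 0.53 × 38.4 = 20.352 now. The studio offers 20.352 and keeps 120 − 20.352 = 99.648.
Round 3 (the distributor proposes): the studio can get 99.648 next round, worth 0.68 × 99.648 = 67.76064 now. The distributor offers 67.76064 and keeps 120 − 67.76064 = 52.23936.
Round 2 (the studio proposes): the distributor can get 52.23936 next round, worth 0.53 × 52.23936 = 27.6868608 now, so the studio offers 27.6868608, keeping 92.3131392.
Round 1 (the distributor proposes): the studio can get 92.3131392 next round, worth 0.68 × 92.3131392 = 62.772934656 now, so the distributor offers 62.772934656, keeping 57.227065344.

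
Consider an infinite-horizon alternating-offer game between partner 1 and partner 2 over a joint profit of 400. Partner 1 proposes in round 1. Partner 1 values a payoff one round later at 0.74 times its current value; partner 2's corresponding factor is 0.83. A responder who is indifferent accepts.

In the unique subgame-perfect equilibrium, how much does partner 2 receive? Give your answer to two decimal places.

223.74

In a stationary SPE each proposer offers the other exactly their discounted continuation value.
If partner 1 keeps x when proposing and partner 2 keeps y when proposing, then x = 400 − 0.83y and y = 400 − 0.74x.
Solving: x = 400(1 − 0.83) / (1 − 0.74·0.83) = 68 / 0.3858 ≈ 176.2571.
Partner 2 gets 400 − 176.2571 ≈ 223.7429.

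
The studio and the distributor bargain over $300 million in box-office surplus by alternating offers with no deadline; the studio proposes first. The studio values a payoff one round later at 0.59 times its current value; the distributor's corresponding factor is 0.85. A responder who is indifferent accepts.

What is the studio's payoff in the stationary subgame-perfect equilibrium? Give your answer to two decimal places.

90.27

Let x be the studio's share when the studio proposes and y be the distributor's share when the distributor proposes.
The distributor accepts iff offered ≥ 0.85·y, so x = 300 − 0.85y. Symmetrically y = 300 − 0.59x.
Substituting: x = 300 − 0.85(300 − 0.59x), giving x(1 − 0.59·0.85) = 300(1 − 0.85).
So x = 300 × 0.15 / 0.4985 ≈ 90.2708, and the distributor receives 300 − x ≈ 209.7292.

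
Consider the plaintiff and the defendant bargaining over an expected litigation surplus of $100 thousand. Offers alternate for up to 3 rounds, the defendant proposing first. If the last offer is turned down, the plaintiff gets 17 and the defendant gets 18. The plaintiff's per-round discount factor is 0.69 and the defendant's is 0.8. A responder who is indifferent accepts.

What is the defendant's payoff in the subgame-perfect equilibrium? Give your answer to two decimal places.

76.82

Round 3 (the defendant proposes): the plaintiff gets 17 if talks fail, so the defendant offers 17 and keeps 83.
Round 2 (the plaintiff proposes): the defendant can get 83 next round, worth 0.8 × 83 = 66.4 now, so the plaintiff offers 66.4, keeping 33.6.
Round 1 (the defendant proposes): the plaintiff can get 33.6 next round, worth 0.69 × 33.6 = 23.184 now, so the defendant offers 23.184, keeping 76.816.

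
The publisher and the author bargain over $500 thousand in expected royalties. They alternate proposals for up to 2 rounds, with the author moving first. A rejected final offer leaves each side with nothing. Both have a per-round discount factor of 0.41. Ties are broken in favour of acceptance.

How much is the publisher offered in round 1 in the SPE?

205

Round 2 (the publisher proposes): the author will accept anything ≥ 0, so the publisher offers 0 and keeps 500.
Round 1 (the author proposes): the publisher can get 500 next round, worth 0.41 × 500 = 205 now; the author offers that and keeps 295.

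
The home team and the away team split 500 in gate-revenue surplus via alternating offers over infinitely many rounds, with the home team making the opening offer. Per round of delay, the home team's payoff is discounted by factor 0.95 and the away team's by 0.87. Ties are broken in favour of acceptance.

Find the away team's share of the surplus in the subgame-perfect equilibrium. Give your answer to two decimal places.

Let x be the home team's share when the home team proposes and y be the away team's share when the away team proposes.
The away team accepts iff offered ≥ 0.87·y, so x = 500 − 0.87y. Symmetrically y = 500 − 0.95x.
Substituting: x = 500 − 0.87(500 − 0.95x), giving x(1 − 0.95·0.87) = 500(1 − 0.87).
So x = 500 × 0.13 / 0.1735 ≈ 374.6398, and the away team receives 500 − x ≈ 125.3602.

125.36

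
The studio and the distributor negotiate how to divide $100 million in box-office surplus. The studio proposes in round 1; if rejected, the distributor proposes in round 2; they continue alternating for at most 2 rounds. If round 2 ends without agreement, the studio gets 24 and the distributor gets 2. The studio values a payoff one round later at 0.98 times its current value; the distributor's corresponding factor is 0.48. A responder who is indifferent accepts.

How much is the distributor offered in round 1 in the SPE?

Round 2 (the distributor proposes): the studio gets 24 if talks fail, so the distributor offers 24 and keeps 76.
Round 1 (the studio proposes): the distributor can get 76 next round, worth 0.48 × 76 = 36.48 now. The studio offers 36.48 and keeps 100 − 36.48 = 63.52.

36.48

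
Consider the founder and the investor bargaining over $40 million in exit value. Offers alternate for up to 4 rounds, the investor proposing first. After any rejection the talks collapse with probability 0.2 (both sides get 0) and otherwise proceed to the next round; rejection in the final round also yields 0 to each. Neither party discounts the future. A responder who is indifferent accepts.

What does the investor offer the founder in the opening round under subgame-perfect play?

Round 4 (the founder proposes): rejection yields 0 for the investor; the founder offers 0 and keeps 40.
Round 3 (the investor proposes): rejecting gives the founder an expected 0.8 × 40 = 32; the investor offers that and keeps 8.
Round 2 (the founder proposes): rejecting gives the investor an expected 0.8 × 8 = 6.4, so the founder offers 6.4, keeping 33.6.
Round 1 (the investor proposes): rejecting gives the founder an expected 0.8 × 33.6 = 26.88, so the investor offers 26.88, keeping 13.12.

26.88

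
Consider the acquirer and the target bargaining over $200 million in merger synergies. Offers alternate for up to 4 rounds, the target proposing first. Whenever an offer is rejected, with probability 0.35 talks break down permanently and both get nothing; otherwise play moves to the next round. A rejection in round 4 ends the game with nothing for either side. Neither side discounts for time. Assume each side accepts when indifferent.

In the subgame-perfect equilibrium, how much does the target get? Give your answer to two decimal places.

By backward induction:
Round 4 (the acquirer proposes): rejection yields 0 for the target; the acquirer offers 0 and keeps 200.
Round 3 (the target proposes): rejecting gives the acquirer an expected 0.65 × 200 = 130, so the target offers 130, keeping 70.
Round 2 (the acquirer proposes): rejecting gives the target an expected 0.65 × 70 = 45.5. The acquirer offers 45.5 and keeps 200 − 45.5 = 154.5.
Round 1 (the target proposes): rejecting gives the acquirer an expected 0.65 × 154.5 = 100.425; the target offers that and keeps 99.575.

99.58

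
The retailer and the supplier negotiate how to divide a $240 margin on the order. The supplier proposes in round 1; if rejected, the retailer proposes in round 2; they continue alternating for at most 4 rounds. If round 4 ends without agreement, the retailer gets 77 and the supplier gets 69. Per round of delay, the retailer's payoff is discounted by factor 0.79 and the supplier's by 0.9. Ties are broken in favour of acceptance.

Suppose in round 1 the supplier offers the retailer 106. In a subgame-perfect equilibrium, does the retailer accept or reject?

Reject

Work out the retailer's continuation value if the offer is rejected.
Round 4 (the retailer proposes): the supplier gets 69 if talks fail, so the retailer offers 69 and keeps 171.
Round 3 (the supplier proposes): the retailer can get 171 next round, worth 0.79 × 171 = 135.09 now. The supplier offers 135.09 and keeps 240 − 135.09 = 104.91.
Round 2 (the retailer proposes): the supplier can get 104.91 next round, worth 0.9 × 104.91 = 94.419 now, so the retailer offers 94.419, keeping 145.581.
So by rejecting in round 1, the retailer gets 145.581 next round, worth 0.79 × 145.581 = 115.00899 now.
Offer 106 < 115.00899, so the retailer rejects.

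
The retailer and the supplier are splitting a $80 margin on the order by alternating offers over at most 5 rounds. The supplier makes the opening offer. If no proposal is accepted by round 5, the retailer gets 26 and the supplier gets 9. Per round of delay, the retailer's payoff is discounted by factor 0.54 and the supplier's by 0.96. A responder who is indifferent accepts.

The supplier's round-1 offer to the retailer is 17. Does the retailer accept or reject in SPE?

Accept

Round 5 (the supplier proposes): the retailer gets 26 if talks fail, so the supplier offers 26 and keeps 54.
Round 4 (the retailer proposes): the supplier can get 54 next round, worth 0.96 × 54 = 51.84 now. The retailer offers 51.84 and keeps 80 − 51.84 = 28.16.
Round 3 (the supplier proposes): the retailer can get 28.16 next round, worth 0.54 × 28.16 = 15.2064 now; the supplier offers that and keeps 64.7936.
Round 2 (the retailer proposes): the supplier can get 64.7936 next round, worth 0.96 × 64.7936 = 62.201856 now, so the retailer offers 62.201856, keeping 17.798144.
So by rejecting in round 1, the retailer gets 17.798144 next round, worth 0.54 × 17.798144 = 9.61099776 now.
Offer 17 ≥ 9.61099776, so the retailer accepts.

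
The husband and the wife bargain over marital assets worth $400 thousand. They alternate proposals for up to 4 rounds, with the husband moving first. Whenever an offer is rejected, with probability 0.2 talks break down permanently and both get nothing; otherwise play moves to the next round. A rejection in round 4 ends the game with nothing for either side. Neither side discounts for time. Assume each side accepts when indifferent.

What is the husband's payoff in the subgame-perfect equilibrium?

131.2

Round 4 (the wife proposes): the husband will accept anything ≥ 0, so the wife offers 0 and keeps 400.
Round 3 (the husband proposes): rejecting gives the wife an expected 0.8 × 400 = 320. The husband offers 320 and keeps 400 − 320 = 80.
Round 2 (the wife proposes): rejecting gives the husband an expected 0.8 × 80 = 64. The wife offers 64 and keeps 400 − 64 = 336.
Round 1 (the husband proposes): rejecting gives the wife an expected 0.8 × 336 = 268.8, so the husband offers 268.8, keeping 131.2.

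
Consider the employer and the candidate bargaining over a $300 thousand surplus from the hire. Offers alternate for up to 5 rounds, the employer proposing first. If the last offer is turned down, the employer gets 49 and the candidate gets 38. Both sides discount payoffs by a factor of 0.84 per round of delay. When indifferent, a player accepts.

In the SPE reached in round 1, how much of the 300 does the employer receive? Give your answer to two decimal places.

212.31

Round 5 (the employer proposes): the candidate gets 38 if talks fail, so the employer offers 38 and keeps 262.
Round 4 (the candidate proposes): the employer can get 262 next round, worth 0.84 × 262 = 220.08 now. The candidate offers 220.08 and keeps 300 − 220.08 = 79.92.
Round 3 (the employer proposes): the candidate can get 79.92 next round, worth 0.84 × 79.92 = 67.1328 now, so the employer offers 67.1328, keeping 232.8672.
Round 2 (the candidate proposes): the employer can get 232.8672 next round, worth 0.84 × 232.8672 = 195.608448 now; the candidate offers that and keeps 104.391552.
Round 1 (the employer proposes): the candidate can get 104.391552 next round, worth 0.84 × 104.391552 = 87.68890368 now; the employer offers that and keeps 212.31109632.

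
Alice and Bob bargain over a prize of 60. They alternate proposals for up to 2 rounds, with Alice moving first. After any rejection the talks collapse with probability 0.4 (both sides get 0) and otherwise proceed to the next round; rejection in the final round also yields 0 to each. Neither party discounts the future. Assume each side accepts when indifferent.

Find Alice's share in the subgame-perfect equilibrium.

By backward induction:
Round 2 (Bob proposes): rejection yields 0 for Alice; Bob offers 0 and keeps 60.
Round 1 (Alice proposes): rejecting gives Bob an expected 0.6 × 60 = 36; Alice offers that and keeps 24.

24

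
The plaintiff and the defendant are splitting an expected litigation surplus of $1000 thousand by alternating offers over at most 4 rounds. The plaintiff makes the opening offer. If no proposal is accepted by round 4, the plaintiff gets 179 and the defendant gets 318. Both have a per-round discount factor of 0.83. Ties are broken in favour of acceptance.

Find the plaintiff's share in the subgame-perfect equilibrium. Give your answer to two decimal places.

389.46

Round 4 (the defendant proposes): the plaintiff gets 179 if talks fail, so the defendant offers 179 and keeps 821.
Round 3 (the plaintiff proposes): the defendant can get 821 next round, worth 0.83 × 821 = 681.43 now. The plaintiff offers 681.43 and keeps 1000 − 681.43 = 318.57.
Round 2 (the defendant proposes): the plaintiff can get 318.57 next round, worth 0.83 × 318.57 = 264.4131 now. The defendant offers 264.4131 and keeps 1000 − 264.4131 = 735.5869.
Round 1 (the plaintiff proposes): the defendant can get 735.5869 next round, worth 0.83 × 735.5869 = 610.537127 now, so the plaintiff offers 610.537127, keeping 389.462873.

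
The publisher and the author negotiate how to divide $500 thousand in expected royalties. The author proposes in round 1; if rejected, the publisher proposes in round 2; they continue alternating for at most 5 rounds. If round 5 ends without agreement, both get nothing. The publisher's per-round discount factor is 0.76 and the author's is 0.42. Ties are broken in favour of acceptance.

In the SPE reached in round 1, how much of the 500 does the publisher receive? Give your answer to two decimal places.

Solve by backward induction from round 5.
Round 5 (the author proposes): the publisher will accept anything ≥ 0, so the author offers 0 and keeps 500.
Round 4 (the publisher proposes): the author can get 500 next round, worth 0.42 × 500 = 210 now; the publisher offers that and keeps 290.
Round 3 (the author proposes): the publisher can get 290 next round, worth 0.76 × 290 = 220.4 now, so the author offers 220.4, keeping 279.6.
Round 2 (the publisher proposes): the author can get 279.6 next round, worth 0.42 × 279.6 = 117.432 now. The publisher offers 117.432 and keeps 500 − 117.432 = 382.568.
Round 1 (the author proposes): the publisher can get 382.568 next round, worth 0.76 × 382.568 = 290.75168 now, so the author offers 290.75168, keeping 209.24832.

290.75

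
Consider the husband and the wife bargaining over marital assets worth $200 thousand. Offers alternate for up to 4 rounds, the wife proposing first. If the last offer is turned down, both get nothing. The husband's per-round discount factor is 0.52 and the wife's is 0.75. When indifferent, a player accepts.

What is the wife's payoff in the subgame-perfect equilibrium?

133.44

Solve by backward induction from round 4.
Round 4 (the husband proposes): the wife will accept anything ≥ 0, so the husband offers 0 and keeps 200.
Round 3 (the wife proposes): the husband can get 200 next round, worth 0.52 × 200 = 104 now, so the wife offers 104, keeping 96.
Round 2 (the husband proposes): the wife can get 96 next round, worth 0.75 × 96 = 72 now; the husband offers that and keeps 128.
Round 1 (the wife proposes): the husband can get 128 next round, worth 0.52 × 128 = 66.56 now. The wife offers 66.56 and keeps 200 − 66.56 = 133.44.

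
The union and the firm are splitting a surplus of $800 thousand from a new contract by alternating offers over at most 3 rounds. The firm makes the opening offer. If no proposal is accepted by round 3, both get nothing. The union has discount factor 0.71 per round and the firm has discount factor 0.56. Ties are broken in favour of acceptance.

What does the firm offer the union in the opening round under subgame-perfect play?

Round 3 (the firm proposes): rejection yields 0 for the union; the firm offers 0 and keeps 800.
Round 2 (the union proposes): the firm can get 800 next round, worth 0.56 × 800 = 448 now; the union offers that and keeps 352.
Round 1 (the firm proposes): the union can get 352 next round, worth 0.71 × 352 = 249.92 now; the firm offers that and keeps 550.08.

249.92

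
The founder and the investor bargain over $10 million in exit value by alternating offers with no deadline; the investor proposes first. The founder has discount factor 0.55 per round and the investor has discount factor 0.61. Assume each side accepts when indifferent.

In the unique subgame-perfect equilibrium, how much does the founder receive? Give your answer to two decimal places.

3.23

When the investor proposes, the founder accepts any offer worth at least 0.55 times what the founder would get by proposing next round; and vice versa.
This gives x = 10 − 0.55y and y = 10 − 0.61x, where x and y are each side's share when it proposes.
Hence (1 − 0.55·0.61)x = 10(1 − 0.55), i.e. 0.6645·x = 4.5.
x ≈ 6.7720; the founder's share is 10 − x ≈ 3.2280.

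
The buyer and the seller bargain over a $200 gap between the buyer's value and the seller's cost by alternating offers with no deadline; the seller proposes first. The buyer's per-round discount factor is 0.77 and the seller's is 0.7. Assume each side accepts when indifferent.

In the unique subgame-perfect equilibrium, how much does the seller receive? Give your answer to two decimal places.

When the seller proposes, the buyer accepts any offer worth at least 0.77 times what the buyer would get by proposing next round; and vice versa.
This gives x = 200 − 0.77y and y = 200 − 0.7x, where x and y are each side's share when it proposes.
Hence (1 − 0.77·0.7)x = 200(1 − 0.77), i.e. 0.461·x = 46.
x ≈ 99.7831; the buyer's share is 200 − x ≈ 100.2169.

99.78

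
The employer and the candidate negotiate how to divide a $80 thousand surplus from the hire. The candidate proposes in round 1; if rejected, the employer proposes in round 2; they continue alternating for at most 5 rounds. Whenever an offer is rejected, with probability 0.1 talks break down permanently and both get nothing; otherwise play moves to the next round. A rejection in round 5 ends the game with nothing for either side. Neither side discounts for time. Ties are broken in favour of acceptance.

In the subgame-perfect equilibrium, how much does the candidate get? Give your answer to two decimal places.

Round 5 (the candidate proposes): the employer will accept anything ≥ 0, so the candidate offers 0 and keeps 80.
Round 4 (the employer proposes): rejecting gives the candidate an expected 0.9 × 80 = 72; the employer offers that and keeps 8.
Round 3 (the candidate proposes): rejecting gives the employer an expected 0.9 × 8 = 7.2. The candidate offers 7.2 and keeps 80 − 7.2 = 72.8.
Round 2 (the employer proposes): rejecting gives the candidate an expected 0.9 × 72.8 = 65.52. The employer offers 65.52 and keeps 80 − 65.52 = 14.48.
Round 1 (the candidate proposes): rejecting gives the employer an expected 0.9 × 14.48 = 13.032. The candidate offers 13.032 and keeps 80 − 13.032 = 66.968.

66.97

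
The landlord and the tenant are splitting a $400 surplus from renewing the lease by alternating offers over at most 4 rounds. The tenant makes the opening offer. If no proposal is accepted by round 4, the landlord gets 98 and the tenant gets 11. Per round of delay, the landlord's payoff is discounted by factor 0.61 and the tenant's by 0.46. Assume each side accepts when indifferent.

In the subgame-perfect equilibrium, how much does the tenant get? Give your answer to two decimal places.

Work backward from the last round.
Round 4 (the landlord proposes): the tenant gets 11 if talks fail, so the landlord offers 11 and keeps 389.
Round 3 (the tenant proposes): the landlord can get 389 next round, worth 0.61 × 389 = 237.29 now. The tenant offers 237.29 and keeps 400 − 237.29 = 162.71.
Round 2 (the landlord proposes): the tenant can get 162.71 next round, worth 0.46 × 162.71 = 74.8466 now; the landlord offers that and keeps 325.1534.
Round 1 (the tenant proposes): the landlord can get 325.1534 next round, worth 0.61 × 325.1534 = 198.343574 now. The tenant offers 198.343574 and keeps 400 − 198.343574 = 201.656426.

201.66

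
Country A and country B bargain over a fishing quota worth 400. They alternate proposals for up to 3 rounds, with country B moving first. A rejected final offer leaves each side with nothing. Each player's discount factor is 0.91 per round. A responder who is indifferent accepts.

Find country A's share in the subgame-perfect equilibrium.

32.76

Round 3 (country B proposes): rejection yields 0 for country A; country B offers 0 and keeps 400.
Round 2 (country A proposes): country B can get 400 next round, worth 0.91 × 400 = 364 now; country A offers that and keeps 36.
Round 1 (country B proposes): country A can get 36 next round, worth 0.91 × 36 = 32.76 now; country B offers that and keeps 367.24.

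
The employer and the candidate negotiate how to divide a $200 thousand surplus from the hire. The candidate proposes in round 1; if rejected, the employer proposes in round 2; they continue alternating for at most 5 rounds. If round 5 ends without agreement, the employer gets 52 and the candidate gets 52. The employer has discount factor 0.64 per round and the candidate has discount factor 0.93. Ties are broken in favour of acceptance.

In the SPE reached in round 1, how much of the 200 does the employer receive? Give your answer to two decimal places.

32.71

Round 5 (the candidate proposes): the employer gets 52 if talks fail, so the candidate offers 52 and keeps 148.
Round 4 (the employer proposes): the candidate can get 148 next round, worth 0.93 × 148 = 137.64 now, so the employer offers 137.64, keeping 62.36.
Round 3 (the candidate proposes): the employer can get 62.36 next round, worth 0.64 × 62.36 = 39.9104 now. The candidate offers 39.9104 and keeps 200 − 39.9104 = 160.0896.
Round 2 (the employer proposes): the candidate can get 160.0896 next round, worth 0.93 × 160.0896 = 148.883328 now. The employer offers 148.883328 and keeps 200 − 148.883328 = 51.116672.
Round 1 (the candidate proposes): the employer can get 51.116672 next round, worth 0.64 × 51.116672 = 32.71467008 now. The candidate offers 32.71467008 and keeps 200 − 32.71467008 = 167.28532992.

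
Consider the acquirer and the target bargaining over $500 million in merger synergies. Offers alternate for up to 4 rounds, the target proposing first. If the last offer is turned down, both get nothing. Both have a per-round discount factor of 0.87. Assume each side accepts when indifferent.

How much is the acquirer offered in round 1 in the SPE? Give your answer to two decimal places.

Round 4 (the acquirer proposes): rejection yields 0 for the target; the acquirer offers 0 and keeps 500.
Round 3 (the target proposes): the acquirer can get 500 next round, worth 0.87 × 500 = 435 now, so the target offers 435, keeping 65.
Round 2 (the acquirer proposes): the target can get 65 next round, worth 0.87 × 65 = 56.55 now, so the acquirer offers 56.55, keeping 443.45.
Round 1 (the target proposes): the acquirer can get 443.45 next round, worth 0.87 × 443.45 = 385.8015 now, so the target offers 385.8015, keeping 114.1985.

385.80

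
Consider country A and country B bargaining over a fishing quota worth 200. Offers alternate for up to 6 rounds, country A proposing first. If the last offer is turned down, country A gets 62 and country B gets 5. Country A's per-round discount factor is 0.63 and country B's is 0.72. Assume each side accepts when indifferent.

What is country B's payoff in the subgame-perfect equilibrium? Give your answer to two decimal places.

Work backward from the last round.
Round 6 (country B proposes): country A gets 62 if talks fail, so country B offers 62 and keeps 138.
Round 5 (country A proposes): country B can get 138 next round, worth 0.72 × 138 = 99.36 now. Country A offers 99.36 and keeps 200 − 99.36 = 100.64.
Round 4 (country B proposes): country A can get 100.64 next round, worth 0.63 × 100.64 = 63.4032 now; country B offers that and keeps 136.5968.
Round 3 (country A proposes): country B can get 136.5968 next round, worth 0.72 × 136.5968 = 98.349696 now, so country A offers 98.349696, keeping 101.650304.
Round 2 (country B proposes): country A can get 101.650304 next round, worth 0.63 × 101.650304 = 64.03969152 now, so country B offers 64.03969152, keeping 135.96030848.
Round 1 (country A proposes): country B can get 135.96030848 next round, worth 0.72 × 135.96030848 = 97.8914221056 now. Country A offers 97.8914221056 and keeps 200 − 97.8914221056 = 102.1085778944.

97.89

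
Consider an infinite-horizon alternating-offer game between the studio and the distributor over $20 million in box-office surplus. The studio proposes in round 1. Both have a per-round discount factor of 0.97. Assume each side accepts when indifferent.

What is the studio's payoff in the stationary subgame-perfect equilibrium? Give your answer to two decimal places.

10.15

In a stationary SPE each proposer offers the other exactly their discounted continuation value.
If the studio keeps x when proposing and the distributor keeps y when proposing, then x = 20 − 0.97y and y = 20 − 0.97x.
Solving: x = 20(1 − 0.97) / (1 − 0.97·0.97) = 0.6 / 0.0591 ≈ 10.1523.
The distributor gets 20 − 10.1523 ≈ 9.8477.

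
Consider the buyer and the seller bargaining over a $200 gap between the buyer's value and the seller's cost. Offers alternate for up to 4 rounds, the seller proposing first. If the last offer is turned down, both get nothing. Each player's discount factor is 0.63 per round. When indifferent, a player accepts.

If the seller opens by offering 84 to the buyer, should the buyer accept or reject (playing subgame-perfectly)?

Work out the buyer's continuation value if the offer is rejected.
Round 4 (the buyer proposes): rejection yields 0 for the seller; the buyer offers 0 and keeps 200.
Round 3 (the seller proposes): the buyer can get 200 next round, worth 0.63 × 200 = 126 now, so the seller offers 126, keeping 74.
Round 2 (the buyer proposes): the seller can get 74 next round, worth 0.63 × 74 = 46.62 now. The buyer offers 46.62 and keeps 200 − 46.62 = 153.38.
So by rejecting in round 1, the buyer gets 153.38 next round, worth 0.63 × 153.38 = 96.6294 now.
Offer 84 < 96.6294, so the buyer rejects.

Reject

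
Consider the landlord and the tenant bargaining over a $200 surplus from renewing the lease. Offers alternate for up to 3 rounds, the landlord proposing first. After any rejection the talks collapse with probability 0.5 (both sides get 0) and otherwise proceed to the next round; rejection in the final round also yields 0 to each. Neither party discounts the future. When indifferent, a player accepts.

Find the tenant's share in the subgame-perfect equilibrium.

Round 3 (the landlord proposes): rejection yields 0 for the tenant; the landlord offers 0 and keeps 200.
Round 2 (the tenant proposes): rejecting gives the landlord an expected 0.5 × 200 = 100; the tenant offers that and keeps 100.
Round 1 (the landlord proposes): rejecting gives the tenant an expected 0.5 × 100 = 50. The landlord offers 50 and keeps 200 − 50 = 150.

50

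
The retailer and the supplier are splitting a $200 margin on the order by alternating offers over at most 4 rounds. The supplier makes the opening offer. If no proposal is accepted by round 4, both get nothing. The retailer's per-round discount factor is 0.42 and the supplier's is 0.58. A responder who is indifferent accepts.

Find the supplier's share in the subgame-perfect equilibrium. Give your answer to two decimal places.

Round 4 (the retailer proposes): the supplier will accept anything ≥ 0, so the retailer offers 0 and keeps 200.
Round 3 (the supplier proposes): the retailer can get 200 next round, worth 0.42 × 200 = 84 now, so the supplier offers 84, keeping 116.
Round 2 (the retailer proposes): the supplier can get 116 next round, worth 0.58 × 116 = 67.28 now, so the retailer offers 67.28, keeping 132.72.
Round 1 (the supplier proposes): the retailer can get 132.72 next round, worth 0.42 × 132.72 = 55.7424 now, so the supplier offers 55.7424, keeping 144.2576.

144.26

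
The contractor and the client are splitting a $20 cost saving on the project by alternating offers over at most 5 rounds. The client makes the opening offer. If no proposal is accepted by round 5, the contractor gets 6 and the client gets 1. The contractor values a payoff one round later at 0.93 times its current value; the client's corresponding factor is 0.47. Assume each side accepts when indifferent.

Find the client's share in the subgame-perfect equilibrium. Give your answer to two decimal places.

4.69

By backward induction:
Round 5 (the client proposes): the contractor gets 6 if talks fail, so the client offers 6 and keeps 14.
Round 4 (the contractor proposes): the client can get 14 next round, worth 0.47 × 14 = 6.58 now. The contractor offers 6.58 and keeps 20 − 6.58 = 13.42.
Round 3 (the client proposes): the contractor can get 13.42 next round, worth 0.93 × 13.42 = 12.4806 now; the client offers that and keeps 7.5194.
Round 2 (the contractor proposes): the client can get 7.5194 next round, worth 0.47 × 7.5194 = 3.534118 now, so the contractor offers 3.534118, keeping 16.465882.
Round 1 (the client proposes): the contractor can get 16.465882 next round, worth 0.93 × 16.465882 = 15.31327026 now; the client offers that and keeps 4.68672974.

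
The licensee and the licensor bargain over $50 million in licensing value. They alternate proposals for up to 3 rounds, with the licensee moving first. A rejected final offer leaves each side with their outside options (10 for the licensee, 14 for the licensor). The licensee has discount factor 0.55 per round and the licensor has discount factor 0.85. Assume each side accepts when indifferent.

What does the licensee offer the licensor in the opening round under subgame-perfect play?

25.67

Round 3 (the licensee proposes): the licensor gets 14 if talks fail, so the licensee offers 14 and keeps 36.
Round 2 (the licensor proposes): the licensee can get 36 next round, worth 0.55 × 36 = 19.8 now; the licensor offers that and keeps 30.2.
Round 1 (the licensee proposes): the licensor can get 30.2 next round, worth 0.85 × 30.2 = 25.67 now. The licensee offers 25.67 and keeps 50 − 25.67 = 24.33.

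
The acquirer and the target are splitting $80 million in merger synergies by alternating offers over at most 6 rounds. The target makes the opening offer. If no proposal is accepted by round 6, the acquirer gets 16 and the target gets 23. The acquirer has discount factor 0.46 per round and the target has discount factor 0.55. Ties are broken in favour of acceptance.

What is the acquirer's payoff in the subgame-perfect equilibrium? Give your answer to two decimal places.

22.43

By backward induction:
Round 6 (the acquirer proposes): the target gets 23 if talks fail, so the acquirer offers 23 and keeps 57.
Round 5 (the target proposes): the acquirer can get 57 next round, worth 0.46 × 57 = 26.22 now. The target offers 26.22 and keeps 80 − 26.22 = 53.78.
Round 4 (the acquirer proposes): the target can get 53.78 next round, worth 0.55 × 53.78 = 29.579 now. The acquirer offers 29.579 and keeps 80 − 29.579 = 50.421.
Round 3 (the target proposes): the acquirer can get 50.421 next round, worth 0.46 × 50.421 = 23.19366 now. The target offers 23.19366 and keeps 80 − 23.19366 = 56.80634.
Round 2 (the acquirer proposes): the target can get 56.80634 next round, worth 0.55 × 56.80634 = 31.243487 now. The acquirer offers 31.243487 and keeps 80 − 31.243487 = 48.756513.
Round 1 (the target proposes): the acquirer can get 48.756513 next round, worth 0.46 × 48.756513 = 22.42799598 now; the target offers that and keeps 57.57200402.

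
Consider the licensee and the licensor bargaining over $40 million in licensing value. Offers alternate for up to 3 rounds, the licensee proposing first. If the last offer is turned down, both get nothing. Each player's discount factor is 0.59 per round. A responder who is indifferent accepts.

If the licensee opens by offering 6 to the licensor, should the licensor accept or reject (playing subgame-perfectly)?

Reject

Round 3 (the licensee proposes): the licensor will accept anything ≥ 0, so the licensee offers 0 and keeps 40.
Round 2 (the licensor proposes): the licensee can get 40 next round, worth 0.59 × 40 = 23.6 now. The licensor offers 23.6 and keeps 40 − 23.6 = 16.4.
So by rejecting in round 1, the licensor gets 16.4 next round, worth 0.59 × 16.4 = 9.676 now.
Offer 6 < 9.676, so the licensor rejects.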